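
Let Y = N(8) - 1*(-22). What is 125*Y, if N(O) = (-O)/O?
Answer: 2625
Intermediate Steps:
N(O) = -1
Y = 21 (Y = -1 - 1*(-22) = -1 + 22 = 21)
125*Y = 125*21 = 2625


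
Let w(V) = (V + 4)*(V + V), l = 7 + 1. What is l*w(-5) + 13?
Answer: 93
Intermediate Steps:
l = 8
w(V) = 2*V*(4 + V) (w(V) = (4 + V)*(2*V) = 2*V*(4 + V))
l*w(-5) + 13 = 8*(2*(-5)*(4 - 5)) + 13 = 8*(2*(-5)*(-1)) + 13 = 8*10 + 13 = 80 + 13 = 93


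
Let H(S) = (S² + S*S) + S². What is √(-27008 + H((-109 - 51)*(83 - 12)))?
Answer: 8*√6048778 ≈ 19675.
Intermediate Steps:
H(S) = 3*S² (H(S) = (S² + S²) + S² = 2*S² + S² = 3*S²)
√(-27008 + H((-109 - 51)*(83 - 12))) = √(-27008 + 3*((-109 - 51)*(83 - 12))²) = √(-27008 + 3*(-160*71)²) = √(-27008 + 3*(-11360)²) = √(-27008 + 3*129049600) = √(-27008 + 387148800) = √387121792 = 8*√6048778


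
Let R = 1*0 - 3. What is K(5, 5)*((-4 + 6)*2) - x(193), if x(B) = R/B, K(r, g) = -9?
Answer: -6945/193 ≈ -35.984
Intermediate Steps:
R = -3 (R = 0 - 3 = -3)
x(B) = -3/B
K(5, 5)*((-4 + 6)*2) - x(193) = -9*(-4 + 6)*2 - (-3)/193 = -18*2 - (-3)/193 = -9*4 - 1*(-3/193) = -36 + 3/193 = -6945/193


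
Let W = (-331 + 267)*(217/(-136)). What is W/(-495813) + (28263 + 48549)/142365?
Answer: 215729151004/399989700555 ≈ 0.53934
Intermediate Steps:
W = 1736/17 (W = -13888*(-1)/136 = -64*(-217/136) = 1736/17 ≈ 102.12)
W/(-495813) + (28263 + 48549)/142365 = (1736/17)/(-495813) + (28263 + 48549)/142365 = (1736/17)*(-1/495813) + 76812*(1/142365) = -1736/8428821 + 25604/47455 = 215729151004/399989700555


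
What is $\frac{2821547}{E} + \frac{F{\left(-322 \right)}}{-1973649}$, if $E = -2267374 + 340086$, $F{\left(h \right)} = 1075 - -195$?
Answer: $- \frac{5571191070763}{3803790033912} \approx -1.4646$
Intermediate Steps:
$F{\left(h \right)} = 1270$ ($F{\left(h \right)} = 1075 + 195 = 1270$)
$E = -1927288$
$\frac{2821547}{E} + \frac{F{\left(-322 \right)}}{-1973649} = \frac{2821547}{-1927288} + \frac{1270}{-1973649} = 2821547 \left(- \frac{1}{1927288}\right) + 1270 \left(- \frac{1}{1973649}\right) = - \frac{2821547}{1927288} - \frac{1270}{1973649} = - \frac{5571191070763}{3803790033912}$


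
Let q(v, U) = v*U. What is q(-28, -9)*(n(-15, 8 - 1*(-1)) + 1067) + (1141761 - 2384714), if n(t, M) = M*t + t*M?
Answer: -1042109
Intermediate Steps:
n(t, M) = 2*M*t (n(t, M) = M*t + M*t = 2*M*t)
q(v, U) = U*v
q(-28, -9)*(n(-15, 8 - 1*(-1)) + 1067) + (1141761 - 2384714) = (-9*(-28))*(2*(8 - 1*(-1))*(-15) + 1067) + (1141761 - 2384714) = 252*(2*(8 + 1)*(-15) + 1067) - 1242953 = 252*(2*9*(-15) + 1067) - 1242953 = 252*(-270 + 1067) - 1242953 = 252*797 - 1242953 = 200844 - 1242953 = -1042109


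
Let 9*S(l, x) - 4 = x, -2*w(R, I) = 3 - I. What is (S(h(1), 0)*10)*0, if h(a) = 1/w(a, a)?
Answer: 0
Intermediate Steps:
w(R, I) = -3/2 + I/2 (w(R, I) = -(3 - I)/2 = -3/2 + I/2)
h(a) = 1/(-3/2 + a/2)
S(l, x) = 4/9 + x/9
(S(h(1), 0)*10)*0 = ((4/9 + (1/9)*0)*10)*0 = ((4/9 + 0)*10)*0 = ((4/9)*10)*0 = (40/9)*0 = 0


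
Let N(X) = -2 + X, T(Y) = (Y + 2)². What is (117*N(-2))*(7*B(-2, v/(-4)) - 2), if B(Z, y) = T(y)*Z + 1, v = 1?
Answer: 35451/2 ≈ 17726.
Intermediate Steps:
T(Y) = (2 + Y)²
B(Z, y) = 1 + Z*(2 + y)² (B(Z, y) = (2 + y)²*Z + 1 = Z*(2 + y)² + 1 = 1 + Z*(2 + y)²)
(117*N(-2))*(7*B(-2, v/(-4)) - 2) = (117*(-2 - 2))*(7*(1 - 2*(2 + 1/(-4))²) - 2) = (117*(-4))*(7*(1 - 2*(2 + 1*(-¼))²) - 2) = -468*(7*(1 - 2*(2 - ¼)²) - 2) = -468*(7*(1 - 2*(7/4)²) - 2) = -468*(7*(1 - 2*49/16) - 2) = -468*(7*(1 - 49/8) - 2) = -468*(7*(-41/8) - 2) = -468*(-287/8 - 2) = -468*(-303/8) = 35451/2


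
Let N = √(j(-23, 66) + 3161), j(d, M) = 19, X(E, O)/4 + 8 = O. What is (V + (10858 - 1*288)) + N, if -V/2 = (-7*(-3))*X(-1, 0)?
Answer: 11914 + 2*√795 ≈ 11970.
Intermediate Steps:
X(E, O) = -32 + 4*O
N = 2*√795 (N = √(19 + 3161) = √3180 = 2*√795 ≈ 56.391)
V = 1344 (V = -2*(-7*(-3))*(-32 + 4*0) = -42*(-32 + 0) = -42*(-32) = -2*(-672) = 1344)
(V + (10858 - 1*288)) + N = (1344 + (10858 - 1*288)) + 2*√795 = (1344 + (10858 - 288)) + 2*√795 = (1344 + 10570) + 2*√795 = 11914 + 2*√795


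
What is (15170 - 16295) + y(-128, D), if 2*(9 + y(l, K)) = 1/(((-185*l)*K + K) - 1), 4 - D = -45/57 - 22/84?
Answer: -15464084649/13636759 ≈ -1134.0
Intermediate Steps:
D = 4031/798 (D = 4 - (-45/57 - 22/84) = 4 - (-45*1/57 - 22*1/84) = 4 - (-15/19 - 11/42) = 4 - 1*(-839/798) = 4 + 839/798 = 4031/798 ≈ 5.0514)
y(l, K) = -9 + 1/(2*(-1 + K - 185*K*l)) (y(l, K) = -9 + 1/(2*(((-185*l)*K + K) - 1)) = -9 + 1/(2*((-185*K*l + K) - 1)) = -9 + 1/(2*((K - 185*K*l) - 1)) = -9 + 1/(2*(-1 + K - 185*K*l)))
(15170 - 16295) + y(-128, D) = (15170 - 16295) + (-19 + 18*(4031/798) - 3330*4031/798*(-128))/(2*(1 - 1*4031/798 + 185*(4031/798)*(-128))) = -1125 + (-19 + 12093/133 + 286362240/133)/(2*(1 - 4031/798 - 47727040/399)) = -1125 + (½)*(40910258/19)/(-13636759/114) = -1125 + (½)*(-114/13636759)*(40910258/19) = -1125 - 122730774/13636759 = -15464084649/13636759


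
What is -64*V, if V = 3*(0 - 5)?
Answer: 960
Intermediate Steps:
V = -15 (V = 3*(-5) = -15)
-64*V = -64*(-15) = 960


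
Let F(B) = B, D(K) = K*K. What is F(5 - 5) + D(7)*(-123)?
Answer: -6027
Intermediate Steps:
D(K) = K²
F(5 - 5) + D(7)*(-123) = (5 - 5) + 7²*(-123) = 0 + 49*(-123) = 0 - 6027 = -6027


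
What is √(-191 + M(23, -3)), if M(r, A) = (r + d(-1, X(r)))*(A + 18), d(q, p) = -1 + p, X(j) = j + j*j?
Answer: √8419 ≈ 91.755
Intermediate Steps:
X(j) = j + j²
M(r, A) = (18 + A)*(-1 + r + r*(1 + r)) (M(r, A) = (r + (-1 + r*(1 + r)))*(A + 18) = (-1 + r + r*(1 + r))*(18 + A) = (18 + A)*(-1 + r + r*(1 + r)))
√(-191 + M(23, -3)) = √(-191 + (-18 - 1*(-3) + 18*23² + 36*23 - 3*23² + 2*(-3)*23)) = √(-191 + (-18 + 3 + 18*529 + 828 - 3*529 - 138)) = √(-191 + (-18 + 3 + 9522 + 828 - 1587 - 138)) = √(-191 + 8610) = √8419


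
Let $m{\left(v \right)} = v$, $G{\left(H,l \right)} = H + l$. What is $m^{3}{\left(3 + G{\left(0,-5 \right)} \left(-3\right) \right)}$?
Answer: $5832$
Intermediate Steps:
$m^{3}{\left(3 + G{\left(0,-5 \right)} \left(-3\right) \right)} = \left(3 + \left(0 - 5\right) \left(-3\right)\right)^{3} = \left(3 - -15\right)^{3} = \left(3 + 15\right)^{3} = 18^{3} = 5832$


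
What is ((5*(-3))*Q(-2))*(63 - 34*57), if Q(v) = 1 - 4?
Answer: -84375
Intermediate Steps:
Q(v) = -3
((5*(-3))*Q(-2))*(63 - 34*57) = ((5*(-3))*(-3))*(63 - 34*57) = (-15*(-3))*(63 - 1938) = 45*(-1875) = -84375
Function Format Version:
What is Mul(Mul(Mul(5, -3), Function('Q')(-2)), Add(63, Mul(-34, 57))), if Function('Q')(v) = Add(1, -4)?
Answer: -84375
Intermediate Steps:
Function('Q')(v) = -3
Mul(Mul(Mul(5, -3), Function('Q')(-2)), Add(63, Mul(-34, 57))) = Mul(Mul(Mul(5, -3), -3), Add(63, Mul(-34, 57))) = Mul(Mul(-15, -3), Add(63, -1938)) = Mul(45, -1875) = -84375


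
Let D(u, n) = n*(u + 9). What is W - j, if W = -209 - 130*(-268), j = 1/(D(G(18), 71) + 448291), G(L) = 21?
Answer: 15598529650/450421 ≈ 34631.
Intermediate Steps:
D(u, n) = n*(9 + u)
j = 1/450421 (j = 1/(71*(9 + 21) + 448291) = 1/(71*30 + 448291) = 1/(2130 + 448291) = 1/450421 ≈ 2.2201e-6)
W = 34631 (W = -209 + 34840 = 34631)
W - j = 34631 - 1*1/450421 = 34631 - 1/450421 = 15598529650/450421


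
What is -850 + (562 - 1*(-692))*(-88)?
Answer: -111202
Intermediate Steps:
-850 + (562 - 1*(-692))*(-88) = -850 + (562 + 692)*(-88) = -850 + 1254*(-88) = -850 - 110352 = -111202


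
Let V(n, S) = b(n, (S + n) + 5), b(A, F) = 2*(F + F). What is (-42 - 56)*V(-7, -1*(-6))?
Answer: -1568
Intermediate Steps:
b(A, F) = 4*F (b(A, F) = 2*(2*F) = 4*F)
V(n, S) = 20 + 4*S + 4*n (V(n, S) = 4*((S + n) + 5) = 4*(5 + S + n) = 20 + 4*S + 4*n)
(-42 - 56)*V(-7, -1*(-6)) = (-42 - 56)*(20 + 4*(-1*(-6)) + 4*(-7)) = -98*(20 + 4*6 - 28) = -98*(20 + 24 - 28) = -98*16 = -1568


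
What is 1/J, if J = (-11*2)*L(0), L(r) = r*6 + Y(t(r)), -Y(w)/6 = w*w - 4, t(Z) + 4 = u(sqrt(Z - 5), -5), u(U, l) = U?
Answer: I/(132*(7*I + 8*sqrt(5))) ≈ 0.00014371 + 0.00036726*I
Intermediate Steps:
t(Z) = -4 + sqrt(-5 + Z) (t(Z) = -4 + sqrt(Z - 5) = -4 + sqrt(-5 + Z))
Y(w) = 24 - 6*w**2 (Y(w) = -6*(w*w - 4) = -6*(w**2 - 4) = -6*(-4 + w**2) = 24 - 6*w**2)
L(r) = 24 - 6*(-4 + sqrt(-5 + r))**2 + 6*r (L(r) = r*6 + (24 - 6*(-4 + sqrt(-5 + r))**2) = 6*r + (24 - 6*(-4 + sqrt(-5 + r))**2) = 24 - 6*(-4 + sqrt(-5 + r))**2 + 6*r)
J = 924 - 1056*I*sqrt(5) (J = (-11*2)*(-42 + 48*sqrt(-5 + 0)) = -22*(-42 + 48*sqrt(-5)) = -22*(-42 + 48*(I*sqrt(5))) = -22*(-42 + 48*I*sqrt(5)) = 924 - 1056*I*sqrt(5) ≈ 924.0 - 2361.3*I)
1/J = 1/(924 - 1056*I*sqrt(5))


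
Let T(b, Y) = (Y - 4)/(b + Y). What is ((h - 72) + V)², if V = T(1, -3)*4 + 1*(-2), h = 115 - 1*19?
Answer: 1296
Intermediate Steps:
h = 96 (h = 115 - 19 = 96)
T(b, Y) = (-4 + Y)/(Y + b)
V = 12 (V = ((-4 - 3)/(-3 + 1))*4 + 1*(-2) = (-7/(-2))*4 - 2 = -½*(-7)*4 - 2 = (7/2)*4 - 2 = 14 - 2 = 12)
((h - 72) + V)² = ((96 - 72) + 12)² = (24 + 12)² = 36² = 1296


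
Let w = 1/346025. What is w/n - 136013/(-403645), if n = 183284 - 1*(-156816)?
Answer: 17884281363951/53075079227500 ≈ 0.33696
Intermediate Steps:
w = 1/346025 ≈ 2.8900e-6
n = 340100 (n = 183284 + 156816 = 340100)
w/n - 136013/(-403645) = (1/346025)/340100 - 136013/(-403645) = (1/346025)*(1/340100) - 136013*(-1/403645) = 1/117683102500 + 136013/403645 = 17884281363951/53075079227500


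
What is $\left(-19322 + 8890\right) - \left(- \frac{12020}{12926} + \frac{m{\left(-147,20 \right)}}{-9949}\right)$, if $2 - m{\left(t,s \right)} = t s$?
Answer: $- \frac{670702829548}{64300387} \approx -10431.0$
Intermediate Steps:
$m{\left(t,s \right)} = 2 - s t$ ($m{\left(t,s \right)} = 2 - t s = 2 - s t$)
$\left(-19322 + 8890\right) - \left(- \frac{12020}{12926} + \frac{m{\left(-147,20 \right)}}{-9949}\right) = \left(-19322 + 8890\right) - \left(- \frac{12020}{12926} + \frac{2 - 20 \left(-147\right)}{-9949}\right) = -10432 - \left(\left(-12020\right) \frac{1}{12926} + \left(2 + 2940\right) \left(- \frac{1}{9949}\right)\right) = -10432 - \left(- \frac{6010}{6463} + 2942 \left(- \frac{1}{9949}\right)\right) = -10432 - \left(- \frac{6010}{6463} - \frac{2942}{9949}\right) = -10432 - - \frac{78807636}{64300387} = -10432 + \frac{78807636}{64300387} = - \frac{670702829548}{64300387}$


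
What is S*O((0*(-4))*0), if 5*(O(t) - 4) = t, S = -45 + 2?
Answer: -172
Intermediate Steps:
S = -43
O(t) = 4 + t/5
S*O((0*(-4))*0) = -43*(4 + ((0*(-4))*0)/5) = -43*(4 + (0*0)/5) = -43*(4 + (⅕)*0) = -43*(4 + 0) = -43*4 = -172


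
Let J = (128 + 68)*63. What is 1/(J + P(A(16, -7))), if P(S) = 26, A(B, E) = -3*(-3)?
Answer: 1/12374 ≈ 8.0815e-5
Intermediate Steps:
A(B, E) = 9
J = 12348 (J = 196*63 = 12348)
1/(J + P(A(16, -7))) = 1/(12348 + 26) = 1/12374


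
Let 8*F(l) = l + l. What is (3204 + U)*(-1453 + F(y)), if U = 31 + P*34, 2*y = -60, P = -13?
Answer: -8158353/2 ≈ -4.0792e+6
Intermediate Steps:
y = -30 (y = (½)*(-60) = -30)
U = -411 (U = 31 - 13*34 = 31 - 442 = -411)
F(l) = l/4 (F(l) = (l + l)/8 = (2*l)/8 = l/4)
(3204 + U)*(-1453 + F(y)) = (3204 - 411)*(-1453 + (¼)*(-30)) = 2793*(-1453 - 15/2) = 2793*(-2921/2) = -8158353/2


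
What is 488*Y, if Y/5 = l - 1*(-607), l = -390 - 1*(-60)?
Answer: 675880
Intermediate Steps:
l = -330 (l = -390 + 60 = -330)
Y = 1385 (Y = 5*(-330 - 1*(-607)) = 5*(-330 + 607) = 5*277 = 1385)
488*Y = 488*1385 = 675880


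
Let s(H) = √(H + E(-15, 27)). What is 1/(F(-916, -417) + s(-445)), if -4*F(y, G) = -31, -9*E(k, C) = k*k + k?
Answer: 372/25363 - 16*I*√4215/25363 ≈ 0.014667 - 0.040956*I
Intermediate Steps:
E(k, C) = -k/9 - k²/9 (E(k, C) = -(k*k + k)/9 = -(k² + k)/9 = -(k + k²)/9 = -k/9 - k²/9)
F(y, G) = 31/4 (F(y, G) = -¼*(-31) = 31/4)
s(H) = √(-70/3 + H) (s(H) = √(H - ⅑*(-15)*(1 - 15)) = √(H - ⅑*(-15)*(-14)) = √(H - 70/3) = √(-70/3 + H))
1/(F(-916, -417) + s(-445)) = 1/(31/4 + √(-210 + 9*(-445))/3) = 1/(31/4 + √(-210 - 4005)/3) = 1/(31/4 + √(-4215)/3) = 1/(31/4 + (I*√4215)/3) = 1/(31/4 + I*√4215/3)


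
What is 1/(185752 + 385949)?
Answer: 1/571701 ≈ 1.7492e-6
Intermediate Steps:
1/(185752 + 385949) = 1/571701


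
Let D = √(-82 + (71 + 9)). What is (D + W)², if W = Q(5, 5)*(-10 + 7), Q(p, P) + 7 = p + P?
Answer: (9 - I*√2)² ≈ 79.0 - 25.456*I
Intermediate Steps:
Q(p, P) = -7 + P + p (Q(p, P) = -7 + (p + P) = -7 + (P + p) = -7 + P + p)
W = -9 (W = (-7 + 5 + 5)*(-10 + 7) = 3*(-3) = -9)
D = I*√2 (D = √(-82 + 80) = √(-2) = I*√2 ≈ 1.4142*I)
(D + W)² = (I*√2 - 9)² = (-9 + I*√2)²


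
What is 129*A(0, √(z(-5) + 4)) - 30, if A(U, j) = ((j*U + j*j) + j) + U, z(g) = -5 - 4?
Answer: -675 + 129*I*√5 ≈ -675.0 + 288.45*I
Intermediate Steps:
z(g) = -9
A(U, j) = U + j + j² + U*j (A(U, j) = ((U*j + j²) + j) + U = ((j² + U*j) + j) + U = (j + j² + U*j) + U = U + j + j² + U*j)
129*A(0, √(z(-5) + 4)) - 30 = 129*(0 + √(-9 + 4) + (√(-9 + 4))² + 0*√(-9 + 4)) - 30 = 129*(0 + √(-5) + (√(-5))² + 0*√(-5)) - 30 = 129*(0 + I*√5 + (I*√5)² + 0*(I*√5)) - 30 = 129*(0 + I*√5 - 5 + 0) - 30 = 129*(-5 + I*√5) - 30 = (-645 + 129*I*√5) - 30 = -675 + 129*I*√5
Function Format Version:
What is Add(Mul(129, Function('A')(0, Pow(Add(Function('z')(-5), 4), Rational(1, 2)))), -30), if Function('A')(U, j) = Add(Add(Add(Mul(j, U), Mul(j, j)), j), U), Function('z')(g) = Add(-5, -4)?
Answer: Add(-675, Mul(129, I, Pow(5, Rational(1, 2)))) ≈ Add(-675.00, Mul(288.45, I))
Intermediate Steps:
Function('z')(g) = -9
Function('A')(U, j) = Add(U, j, Pow(j, 2), Mul(U, j)) (Function('A')(U, j) = Add(Add(Add(Mul(U, j), Pow(j, 2)), j), U) = Add(Add(Add(Pow(j, 2), Mul(U, j)), j), U) = Add(Add(j, Pow(j, 2), Mul(U, j)), U) = Add(U, j, Pow(j, 2), Mul(U, j)))
Add(Mul(129, Function('A')(0, Pow(Add(Function('z')(-5), 4), Rational(1, 2)))), -30) = Add(Mul(129, Add(0, Pow(Add(-9, 4), Rational(1, 2)), Pow(Pow(Add(-9, 4), Rational(1, 2)), 2), Mul(0, Pow(Add(-9, 4), Rational(1, 2))))), -30) = Add(Mul(129, Add(0, Pow(-5, Rational(1, 2)), Pow(Pow(-5, Rational(1, 2)), 2), Mul(0, Pow(-5, Rational(1, 2))))), -30) = Add(Mul(129, Add(0, Mul(I, Pow(5, Rational(1, 2))), Pow(Mul(I, Pow(5, Rational(1, 2))), 2), Mul(0, Mul(I, Pow(5, Rational(1, 2)))))), -30) = Add(Mul(129, Add(0, Mul(I, Pow(5, Rational(1, 2))), -5, 0)), -30) = Add(Mul(129, Add(-5, Mul(I, Pow(5, Rational(1, 2))))), -30) = Add(Add(-645, Mul(129, I, Pow(5, Rational(1, 2)))), -30) = Add(-675, Mul(129, I, Pow(5, Rational(1, 2))))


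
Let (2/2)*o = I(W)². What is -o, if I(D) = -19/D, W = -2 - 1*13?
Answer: -361/225 ≈ -1.6044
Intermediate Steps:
W = -15 (W = -2 - 13 = -15)
o = 361/225 (o = (-19/(-15))² = (-19*(-1/15))² = (19/15)² = 361/225 ≈ 1.6044)
-o = -1*361/225 = -361/225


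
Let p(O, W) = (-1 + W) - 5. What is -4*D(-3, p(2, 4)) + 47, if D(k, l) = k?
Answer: 59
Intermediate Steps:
p(O, W) = -6 + W
-4*D(-3, p(2, 4)) + 47 = -4*(-3) + 47 = 12 + 47 = 59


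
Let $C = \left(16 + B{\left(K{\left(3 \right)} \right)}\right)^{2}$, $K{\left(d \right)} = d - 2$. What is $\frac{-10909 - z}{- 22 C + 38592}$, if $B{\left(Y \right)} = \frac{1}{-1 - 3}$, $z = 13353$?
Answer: $- \frac{194096}{265077} \approx -0.73223$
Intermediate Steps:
$K{\left(d \right)} = -2 + d$
$B{\left(Y \right)} = - \frac{1}{4}$ ($B{\left(Y \right)} = \frac{1}{-4} = - \frac{1}{4}$)
$C = \frac{3969}{16}$ ($C = \left(16 - \frac{1}{4}\right)^{2} = \left(\frac{63}{4}\right)^{2} = \frac{3969}{16} \approx 248.06$)
$\frac{-10909 - z}{- 22 C + 38592} = \frac{-10909 - 13353}{\left(-22\right) \frac{3969}{16} + 38592} = \frac{-10909 - 13353}{- \frac{43659}{8} + 38592} = - \frac{24262}{\frac{265077}{8}} = \left(-24262\right) \frac{8}{265077} = - \frac{194096}{265077}$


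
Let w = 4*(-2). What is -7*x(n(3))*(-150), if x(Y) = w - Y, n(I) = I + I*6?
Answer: -30450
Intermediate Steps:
w = -8
n(I) = 7*I (n(I) = I + 6*I = 7*I)
x(Y) = -8 - Y
-7*x(n(3))*(-150) = -7*(-8 - 7*3)*(-150) = -7*(-8 - 1*21)*(-150) = -7*(-8 - 21)*(-150) = -7*(-29)*(-150) = 203*(-150) = -30450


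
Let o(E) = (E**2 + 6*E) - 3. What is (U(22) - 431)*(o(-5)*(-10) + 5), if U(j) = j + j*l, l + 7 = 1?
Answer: -45985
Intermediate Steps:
l = -6 (l = -7 + 1 = -6)
o(E) = -3 + E**2 + 6*E
U(j) = -5*j (U(j) = j + j*(-6) = j - 6*j = -5*j)
(U(22) - 431)*(o(-5)*(-10) + 5) = (-5*22 - 431)*((-3 + (-5)**2 + 6*(-5))*(-10) + 5) = (-110 - 431)*((-3 + 25 - 30)*(-10) + 5) = -541*(-8*(-10) + 5) = -541*(80 + 5) = -541*85 = -45985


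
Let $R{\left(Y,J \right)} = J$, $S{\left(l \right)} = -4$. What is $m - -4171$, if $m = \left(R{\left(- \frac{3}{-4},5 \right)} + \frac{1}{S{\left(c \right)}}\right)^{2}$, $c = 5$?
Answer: $\frac{67097}{16} \approx 4193.6$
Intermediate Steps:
$m = \frac{361}{16}$ ($m = \left(5 + \frac{1}{-4}\right)^{2} = \left(5 - \frac{1}{4}\right)^{2} = \left(\frac{19}{4}\right)^{2} = \frac{361}{16} \approx 22.563$)
$m - -4171 = \frac{361}{16} - -4171 = \frac{361}{16} + 4171 = \frac{67097}{16}$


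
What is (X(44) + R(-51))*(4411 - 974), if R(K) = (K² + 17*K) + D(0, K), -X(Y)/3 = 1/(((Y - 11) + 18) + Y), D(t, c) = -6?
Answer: 564207609/95 ≈ 5.9390e+6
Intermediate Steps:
X(Y) = -3/(7 + 2*Y) (X(Y) = -3/(((Y - 11) + 18) + Y) = -3/(((-11 + Y) + 18) + Y) = -3/((7 + Y) + Y) = -3/(7 + 2*Y))
R(K) = -6 + K² + 17*K (R(K) = (K² + 17*K) - 6 = -6 + K² + 17*K)
(X(44) + R(-51))*(4411 - 974) = (-3/(7 + 2*44) + (-6 + (-51)² + 17*(-51)))*(4411 - 974) = (-3/(7 + 88) + (-6 + 2601 - 867))*3437 = (-3/95 + 1728)*3437 = (164157/95)*3437 = 564207609/95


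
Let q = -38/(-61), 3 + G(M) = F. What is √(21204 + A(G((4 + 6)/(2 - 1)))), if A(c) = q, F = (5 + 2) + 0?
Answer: √78902402/61 ≈ 145.62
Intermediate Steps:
F = 7 (F = 7 + 0 = 7)
G(M) = 4 (G(M) = -3 + 7 = 4)
q = 38/61 (q = -38*(-1/61) = 38/61 ≈ 0.62295)
A(c) = 38/61
√(21204 + A(G((4 + 6)/(2 - 1)))) = √(21204 + 38/61) = √(1293482/61) = √78902402/61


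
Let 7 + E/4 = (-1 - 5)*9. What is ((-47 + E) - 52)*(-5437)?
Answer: 1864891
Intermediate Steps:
E = -244 (E = -28 + 4*((-1 - 5)*9) = -28 + 4*(-6*9) = -28 + 4*(-54) = -28 - 216 = -244)
((-47 + E) - 52)*(-5437) = ((-47 - 244) - 52)*(-5437) = (-291 - 52)*(-5437) = -343*(-5437) = 1864891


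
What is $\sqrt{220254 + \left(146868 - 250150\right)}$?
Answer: $2 \sqrt{29243} \approx 342.01$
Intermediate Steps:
$\sqrt{220254 + \left(146868 - 250150\right)} = \sqrt{220254 - 103282} = \sqrt{116972} = 2 \sqrt{29243}$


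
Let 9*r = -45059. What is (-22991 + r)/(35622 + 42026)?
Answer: -125989/349416 ≈ -0.36057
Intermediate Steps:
r = -45059/9 (r = (⅑)*(-45059) = -45059/9 ≈ -5006.6)
(-22991 + r)/(35622 + 42026) = (-22991 - 45059/9)/(35622 + 42026) = -251978/9/77648 = -251978/9*1/77648 = -125989/349416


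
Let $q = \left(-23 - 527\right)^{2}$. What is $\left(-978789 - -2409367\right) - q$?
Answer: $1128078$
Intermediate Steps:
$q = 302500$ ($q = \left(-550\right)^{2} = 302500$)
$\left(-978789 - -2409367\right) - q = \left(-978789 - -2409367\right) - 302500 = \left(-978789 + 2409367\right) - 302500 = 1430578 - 302500 = 1128078$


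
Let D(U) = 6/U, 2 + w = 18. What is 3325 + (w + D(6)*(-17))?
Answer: 3324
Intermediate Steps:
w = 16 (w = -2 + 18 = 16)
3325 + (w + D(6)*(-17)) = 3325 + (16 + (6/6)*(-17)) = 3325 + (16 + (6*(⅙))*(-17)) = 3325 + (16 + 1*(-17)) = 3325 + (16 - 17) = 3325 - 1 = 3324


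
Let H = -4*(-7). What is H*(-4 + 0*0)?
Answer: -112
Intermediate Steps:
H = 28
H*(-4 + 0*0) = 28*(-4 + 0*0) = 28*(-4 + 0) = 28*(-4) = -112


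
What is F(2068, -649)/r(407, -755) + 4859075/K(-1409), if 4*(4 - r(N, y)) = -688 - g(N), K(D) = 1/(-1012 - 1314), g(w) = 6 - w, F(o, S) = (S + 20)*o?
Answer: -3424574363438/303 ≈ -1.1302e+10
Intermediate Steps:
F(o, S) = o*(20 + S) (F(o, S) = (20 + S)*o = o*(20 + S))
K(D) = -1/2326 (K(D) = 1/(-2326) = -1/2326)
r(N, y) = 355/2 - N/4 (r(N, y) = 4 - (-688 - (6 - N))/4 = 4 - (-688 + (-6 + N))/4 = 4 - (-694 + N)/4 = 4 + (347/2 - N/4) = 355/2 - N/4)
F(2068, -649)/r(407, -755) + 4859075/K(-1409) = (2068*(20 - 649))/(355/2 - ¼*407) + 4859075/(-1/2326) = (2068*(-629))/(355/2 - 407/4) + 4859075*(-2326) = -1300772/303/4 - 11302208450 = -1300772*4/303 - 11302208450 = -5203088/303 - 11302208450 = -3424574363438/303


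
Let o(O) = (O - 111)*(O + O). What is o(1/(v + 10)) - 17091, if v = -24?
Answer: -1673363/98 ≈ -17075.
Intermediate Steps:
o(O) = 2*O*(-111 + O) (o(O) = (-111 + O)*(2*O) = 2*O*(-111 + O))
o(1/(v + 10)) - 17091 = 2*(-111 + 1/(-24 + 10))/(-24 + 10) - 17091 = 2*(-111 + 1/(-14))/(-14) - 17091 = 2*(-1/14)*(-111 - 1/14) - 17091 = 2*(-1/14)*(-1555/14) - 17091 = 1555/98 - 17091 = -1673363/98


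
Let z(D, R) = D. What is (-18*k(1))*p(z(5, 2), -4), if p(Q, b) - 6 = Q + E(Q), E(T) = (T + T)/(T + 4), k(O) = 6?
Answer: -1308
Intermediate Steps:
E(T) = 2*T/(4 + T) (E(T) = (2*T)/(4 + T) = 2*T/(4 + T))
p(Q, b) = 6 + Q + 2*Q/(4 + Q) (p(Q, b) = 6 + (Q + 2*Q/(4 + Q)) = 6 + Q + 2*Q/(4 + Q))
(-18*k(1))*p(z(5, 2), -4) = (-18*6)*((24 + 5**2 + 12*5)/(4 + 5)) = -108*(24 + 25 + 60)/9 = -12*109 = -108*109/9 = -1308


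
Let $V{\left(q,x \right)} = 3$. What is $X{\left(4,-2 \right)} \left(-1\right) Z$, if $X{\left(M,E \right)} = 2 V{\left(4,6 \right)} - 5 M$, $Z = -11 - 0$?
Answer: $-154$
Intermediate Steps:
$Z = -11$ ($Z = -11 + 0 = -11$)
$X{\left(M,E \right)} = 6 - 5 M$ ($X{\left(M,E \right)} = 2 \cdot 3 - 5 M = 6 - 5 M$)
$X{\left(4,-2 \right)} \left(-1\right) Z = \left(6 - 20\right) \left(-1\right) \left(-11\right) = \left(-14\right) \left(-1\right) \left(-11\right) = 14 \left(-11\right) = -154$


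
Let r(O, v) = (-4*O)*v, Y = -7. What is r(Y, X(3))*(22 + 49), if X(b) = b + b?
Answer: 11928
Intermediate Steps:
X(b) = 2*b
r(O, v) = -4*O*v
r(Y, X(3))*(22 + 49) = (-4*(-7)*2*3)*(22 + 49) = -4*(-7)*6*71 = 168*71 = 11928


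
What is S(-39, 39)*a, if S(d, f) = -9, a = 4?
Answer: -36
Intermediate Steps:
S(-39, 39)*a = -9*4 = -36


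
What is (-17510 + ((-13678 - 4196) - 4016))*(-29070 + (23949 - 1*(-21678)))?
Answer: -652345800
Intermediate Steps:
(-17510 + ((-13678 - 4196) - 4016))*(-29070 + (23949 - 1*(-21678))) = (-17510 + (-17874 - 4016))*(-29070 + (23949 + 21678)) = (-17510 - 21890)*(-29070 + 45627) = -39400*16557 = -652345800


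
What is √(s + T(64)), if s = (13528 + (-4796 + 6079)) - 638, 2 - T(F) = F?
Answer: √14111 ≈ 118.79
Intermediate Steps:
T(F) = 2 - F
s = 14173 (s = (13528 + 1283) - 638 = 14811 - 638 = 14173)
√(s + T(64)) = √(14173 + (2 - 1*64)) = √(14173 + (2 - 64)) = √(14173 - 62) = √14111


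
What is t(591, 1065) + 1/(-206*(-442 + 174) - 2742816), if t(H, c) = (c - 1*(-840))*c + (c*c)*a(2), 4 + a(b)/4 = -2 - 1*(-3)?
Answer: -31127539905001/2687608 ≈ -1.1582e+7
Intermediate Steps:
a(b) = -12 (a(b) = -16 + 4*(-2 - 1*(-3)) = -16 + 4*(-2 + 3) = -16 + 4*1 = -16 + 4 = -12)
t(H, c) = -12*c² + c*(840 + c) (t(H, c) = (c - 1*(-840))*c + (c*c)*(-12) = (c + 840)*c + c²*(-12) = (840 + c)*c - 12*c² = c*(840 + c) - 12*c² = -12*c² + c*(840 + c))
t(591, 1065) + 1/(-206*(-442 + 174) - 2742816) = 1065*(840 - 11*1065) + 1/(-206*(-442 + 174) - 2742816) = 1065*(840 - 11715) + 1/(-206*(-268) - 2742816) = 1065*(-10875) + 1/(55208 - 2742816) = -11581875 + 1/(-2687608) = -11581875 - 1/2687608 = -31127539905001/2687608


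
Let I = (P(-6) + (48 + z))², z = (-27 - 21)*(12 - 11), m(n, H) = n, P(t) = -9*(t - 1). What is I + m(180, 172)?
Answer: 4149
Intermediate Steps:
P(t) = 9 - 9*t (P(t) = -9*(-1 + t) = 9 - 9*t)
z = -48 (z = -48*1 = -48)
I = 3969 (I = ((9 - 9*(-6)) + (48 - 48))² = ((9 + 54) + 0)² = (63 + 0)² = 63² = 3969)
I + m(180, 172) = 3969 + 180 = 4149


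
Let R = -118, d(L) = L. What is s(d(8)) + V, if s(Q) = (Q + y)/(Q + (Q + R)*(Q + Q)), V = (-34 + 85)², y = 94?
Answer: 759475/292 ≈ 2600.9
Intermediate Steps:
V = 2601 (V = 51² = 2601)
s(Q) = (94 + Q)/(Q + 2*Q*(-118 + Q)) (s(Q) = (Q + 94)/(Q + (Q - 118)*(Q + Q)) = (94 + Q)/(Q + (-118 + Q)*(2*Q)) = (94 + Q)/(Q + 2*Q*(-118 + Q)))
s(d(8)) + V = (94 + 8)/(8*(-235 + 2*8)) + 2601 = (⅛)*102/(-235 + 16) + 2601 = (⅛)*102/(-219) + 2601 = (⅛)*(-1/219)*102 + 2601 = -17/292 + 2601 = 759475/292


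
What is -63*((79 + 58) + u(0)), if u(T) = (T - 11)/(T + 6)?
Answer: -17031/2 ≈ -8515.5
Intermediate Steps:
u(T) = (-11 + T)/(6 + T)
-63*((79 + 58) + u(0)) = -63*((79 + 58) + (-11 + 0)/(6 + 0)) = -63*(137 - 11/6) = -63*811/6 = -17031/2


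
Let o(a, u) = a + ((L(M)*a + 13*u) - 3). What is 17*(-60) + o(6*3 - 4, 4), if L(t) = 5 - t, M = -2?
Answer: -859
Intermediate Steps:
o(a, u) = -3 + 8*a + 13*u (o(a, u) = a + (((5 - 1*(-2))*a + 13*u) - 3) = a + (((5 + 2)*a + 13*u) - 3) = a + ((7*a + 13*u) - 3) = a + (-3 + 7*a + 13*u) = -3 + 8*a + 13*u)
17*(-60) + o(6*3 - 4, 4) = 17*(-60) + (-3 + 8*(6*3 - 4) + 13*4) = -1020 + (-3 + 8*(18 - 4) + 52) = -1020 + (-3 + 8*14 + 52) = -1020 + (-3 + 112 + 52) = -1020 + 161 = -859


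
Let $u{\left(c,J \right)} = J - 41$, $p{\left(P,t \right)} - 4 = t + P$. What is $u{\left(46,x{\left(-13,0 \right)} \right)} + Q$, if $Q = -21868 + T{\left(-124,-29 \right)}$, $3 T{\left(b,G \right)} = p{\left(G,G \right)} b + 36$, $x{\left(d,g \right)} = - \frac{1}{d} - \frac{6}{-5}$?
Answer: $- \frac{1278142}{65} \approx -19664.0$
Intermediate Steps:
$p{\left(P,t \right)} = 4 + P + t$ ($p{\left(P,t \right)} = 4 + \left(t + P\right) = 4 + \left(P + t\right) = 4 + P + t$)
$x{\left(d,g \right)} = \frac{6}{5} - \frac{1}{d}$ ($x{\left(d,g \right)} = - \frac{1}{d} - - \frac{6}{5} = - \frac{1}{d} + \frac{6}{5} = \frac{6}{5} - \frac{1}{d}$)
$u{\left(c,J \right)} = -41 + J$ ($u{\left(c,J \right)} = J - 41 = -41 + J$)
$T{\left(b,G \right)} = 12 + \frac{b \left(4 + 2 G\right)}{3}$ ($T{\left(b,G \right)} = \frac{\left(4 + G + G\right) b + 36}{3} = \frac{\left(4 + 2 G\right) b + 36}{3} = \frac{b \left(4 + 2 G\right) + 36}{3} = \frac{36 + b \left(4 + 2 G\right)}{3} = 12 + \frac{b \left(4 + 2 G\right)}{3}$)
$Q = -19624$ ($Q = -21868 + \left(12 + \frac{2}{3} \left(-124\right) \left(2 - 29\right)\right) = -21868 + \left(12 + \frac{2}{3} \left(-124\right) \left(-27\right)\right) = -21868 + \left(12 + 2232\right) = -21868 + 2244 = -19624$)
$u{\left(46,x{\left(-13,0 \right)} \right)} + Q = \left(-41 + \left(\frac{6}{5} - \frac{1}{-13}\right)\right) - 19624 = \left(-41 + \left(\frac{6}{5} - - \frac{1}{13}\right)\right) - 19624 = \left(-41 + \left(\frac{6}{5} + \frac{1}{13}\right)\right) - 19624 = \left(-41 + \frac{83}{65}\right) - 19624 = - \frac{2582}{65} - 19624 = - \frac{1278142}{65}$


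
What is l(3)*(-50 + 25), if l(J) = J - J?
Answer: 0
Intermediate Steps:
l(J) = 0
l(3)*(-50 + 25) = 0*(-50 + 25) = 0*(-25) = 0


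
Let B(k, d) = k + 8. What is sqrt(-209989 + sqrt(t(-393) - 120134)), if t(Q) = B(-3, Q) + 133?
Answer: sqrt(-209989 + 2*I*sqrt(29999)) ≈ 0.378 + 458.25*I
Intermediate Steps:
B(k, d) = 8 + k
t(Q) = 138 (t(Q) = (8 - 3) + 133 = 5 + 133 = 138)
sqrt(-209989 + sqrt(t(-393) - 120134)) = sqrt(-209989 + sqrt(138 - 120134)) = sqrt(-209989 + sqrt(-119996)) = sqrt(-209989 + 2*I*sqrt(29999))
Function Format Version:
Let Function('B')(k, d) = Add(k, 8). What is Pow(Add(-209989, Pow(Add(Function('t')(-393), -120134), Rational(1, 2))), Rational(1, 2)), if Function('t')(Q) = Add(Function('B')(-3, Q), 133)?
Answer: Pow(Add(-209989, Mul(2, I, Pow(29999, Rational(1, 2)))), Rational(1, 2)) ≈ Add(0.378, Mul(458.25, I))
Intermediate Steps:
Function('B')(k, d) = Add(8, k)
Function('t')(Q) = 138 (Function('t')(Q) = Add(Add(8, -3), 133) = Add(5, 133) = 138)
Pow(Add(-209989, Pow(Add(Function('t')(-393), -120134), Rational(1, 2))), Rational(1, 2)) = Pow(Add(-209989, Pow(Add(138, -120134), Rational(1, 2))), Rational(1, 2)) = Pow(Add(-209989, Pow(-119996, Rational(1, 2))), Rational(1, 2)) = Pow(Add(-209989, Mul(2, I, Pow(29999, Rational(1, 2)))), Rational(1, 2))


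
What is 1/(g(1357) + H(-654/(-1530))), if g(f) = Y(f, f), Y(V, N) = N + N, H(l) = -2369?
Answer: 1/345 ≈ 0.0028986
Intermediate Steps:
Y(V, N) = 2*N
g(f) = 2*f
1/(g(1357) + H(-654/(-1530))) = 1/(2*1357 - 2369) = 1/(2714 - 2369) = 1/345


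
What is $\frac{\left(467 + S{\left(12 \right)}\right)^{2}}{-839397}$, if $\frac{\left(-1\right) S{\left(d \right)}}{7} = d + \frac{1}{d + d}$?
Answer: $- \frac{84364225}{483492672} \approx -0.17449$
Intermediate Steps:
$S{\left(d \right)} = - 7 d - \frac{7}{2 d}$ ($S{\left(d \right)} = - 7 \left(d + \frac{1}{d + d}\right) = - 7 \left(d + \frac{1}{2 d}\right) = - 7 d - \frac{7}{2 d}$)
$\frac{\left(467 + S{\left(12 \right)}\right)^{2}}{-839397} = \frac{\left(467 - \left(84 + \frac{7}{2 \cdot 12}\right)\right)^{2}}{-839397} = \left(467 - \frac{2023}{24}\right)^{2} \left(- \frac{1}{839397}\right) = \left(\frac{9185}{24}\right)^{2} \left(- \frac{1}{839397}\right) = \frac{84364225}{576} \left(- \frac{1}{839397}\right) = - \frac{84364225}{483492672}$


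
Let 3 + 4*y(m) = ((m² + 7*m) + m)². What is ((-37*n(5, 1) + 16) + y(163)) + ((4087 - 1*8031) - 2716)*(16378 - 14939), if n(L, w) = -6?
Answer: 369285059/2 ≈ 1.8464e+8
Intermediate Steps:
y(m) = -¾ + (m² + 8*m)²/4 (y(m) = -¾ + ((m² + 7*m) + m)²/4 = -¾ + (m² + 8*m)²/4)
((-37*n(5, 1) + 16) + y(163)) + ((4087 - 1*8031) - 2716)*(16378 - 14939) = ((-37*(-6) + 16) + (-¾ + (¼)*163²*(8 + 163)²)) + ((4087 - 1*8031) - 2716)*(16378 - 14939) = ((222 + 16) + (-¾ + (¼)*26569*171²)) + ((4087 - 8031) - 2716)*1439 = (238 + (-¾ + (¼)*26569*29241)) + (-3944 - 2716)*1439 = (238 + (-¾ + 776904129/4)) - 6660*1439 = (238 + 388452063/2) - 9583740 = 388452539/2 - 9583740 = 369285059/2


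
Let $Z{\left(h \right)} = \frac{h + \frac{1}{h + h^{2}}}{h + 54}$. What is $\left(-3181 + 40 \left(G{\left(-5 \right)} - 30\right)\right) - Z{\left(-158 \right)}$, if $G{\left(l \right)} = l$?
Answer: $- \frac{11822093091}{2579824} \approx -4582.5$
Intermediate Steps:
$Z{\left(h \right)} = \frac{h + \frac{1}{h + h^{2}}}{54 + h}$
$\left(-3181 + 40 \left(G{\left(-5 \right)} - 30\right)\right) - Z{\left(-158 \right)} = \left(-3181 + 40 \left(-5 - 30\right)\right) - \frac{1 + \left(-158\right)^{2} + \left(-158\right)^{3}}{\left(-158\right) \left(54 + \left(-158\right)^{2} + 55 \left(-158\right)\right)} = \left(-3181 + 40 \left(-35\right)\right) - - \frac{1 + 24964 - 3944312}{158 \left(54 + 24964 - 8690\right)} = \left(-3181 - 1400\right) - \left(- \frac{1}{158}\right) \frac{1}{16328} \left(-3919347\right) = -4581 - \left(- \frac{1}{158}\right) \frac{1}{16328} \left(-3919347\right) = -4581 - \frac{3919347}{2579824} = - \frac{11822093091}{2579824}$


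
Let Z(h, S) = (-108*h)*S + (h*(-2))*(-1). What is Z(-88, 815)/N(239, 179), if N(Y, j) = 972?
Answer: 1936396/243 ≈ 7968.7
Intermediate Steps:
Z(h, S) = 2*h - 108*S*h (Z(h, S) = -108*S*h - 2*h*(-1) = -108*S*h + 2*h = 2*h - 108*S*h)
Z(-88, 815)/N(239, 179) = (2*(-88)*(1 - 54*815))/972 = (2*(-88)*(1 - 44010))*(1/972) = (2*(-88)*(-44009))*(1/972) = 7745584*(1/972) = 1936396/243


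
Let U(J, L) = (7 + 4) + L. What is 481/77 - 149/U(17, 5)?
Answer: -3777/1232 ≈ -3.0657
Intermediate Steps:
U(J, L) = 11 + L
481/77 - 149/U(17, 5) = 481/77 - 149/(11 + 5) = 481*(1/77) - 149/16 = 481/77 - 149*1/16 = 481/77 - 149/16 = -3777/1232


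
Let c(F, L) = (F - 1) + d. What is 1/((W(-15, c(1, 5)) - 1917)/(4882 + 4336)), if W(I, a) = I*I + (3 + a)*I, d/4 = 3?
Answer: -9218/1917 ≈ -4.8086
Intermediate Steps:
d = 12 (d = 4*3 = 12)
c(F, L) = 11 + F (c(F, L) = (F - 1) + 12 = (-1 + F) + 12 = 11 + F)
W(I, a) = I² + I*(3 + a)
1/((W(-15, c(1, 5)) - 1917)/(4882 + 4336)) = 1/((-15*(3 - 15 + (11 + 1)) - 1917)/(4882 + 4336)) = 1/((-15*(3 - 15 + 12) - 1917)/9218) = 1/((-15*0 - 1917)*(1/9218)) = 1/((0 - 1917)*(1/9218)) = 1/(-1917*1/9218) = 1/(-1917/9218) = -9218/1917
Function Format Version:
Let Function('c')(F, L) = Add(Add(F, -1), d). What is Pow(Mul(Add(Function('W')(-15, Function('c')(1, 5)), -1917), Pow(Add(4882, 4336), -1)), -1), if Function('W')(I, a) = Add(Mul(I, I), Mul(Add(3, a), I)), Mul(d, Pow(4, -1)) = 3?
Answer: Rational(-9218, 1917) ≈ -4.8086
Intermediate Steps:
d = 12 (d = Mul(4, 3) = 12)
Function('c')(F, L) = Add(11, F) (Function('c')(F, L) = Add(Add(F, -1), 12) = Add(Add(-1, F), 12) = Add(11, F))
Function('W')(I, a) = Add(Pow(I, 2), Mul(I, Add(3, a)))
Pow(Mul(Add(Function('W')(-15, Function('c')(1, 5)), -1917), Pow(Add(4882, 4336), -1)), -1) = Pow(Mul(Add(Mul(-15, Add(3, -15, Add(11, 1))), -1917), Pow(Add(4882, 4336), -1)), -1) = Pow(Mul(Add(Mul(-15, Add(3, -15, 12)), -1917), Pow(9218, -1)), -1) = Pow(Mul(Add(Mul(-15, 0), -1917), Rational(1, 9218)), -1) = Pow(Mul(Add(0, -1917), Rational(1, 9218)), -1) = Pow(Mul(-1917, Rational(1, 9218)), -1) = Pow(Rational(-1917, 9218), -1) = Rational(-9218, 1917)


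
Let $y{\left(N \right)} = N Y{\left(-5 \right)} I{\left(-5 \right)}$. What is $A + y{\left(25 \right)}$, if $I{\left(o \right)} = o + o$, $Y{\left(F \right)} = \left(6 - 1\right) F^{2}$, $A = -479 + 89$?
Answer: $-31640$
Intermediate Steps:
$A = -390$
$Y{\left(F \right)} = 5 F^{2}$
$I{\left(o \right)} = 2 o$
$y{\left(N \right)} = - 1250 N$ ($y{\left(N \right)} = N 5 \left(-5\right)^{2} \cdot 2 \left(-5\right) = N 5 \cdot 25 \left(-10\right) = N 125 \left(-10\right) = 125 N \left(-10\right) = - 1250 N$)
$A + y{\left(25 \right)} = -390 - 31250 = -31640$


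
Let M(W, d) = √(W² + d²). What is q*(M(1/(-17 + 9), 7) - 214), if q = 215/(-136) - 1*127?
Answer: 1871109/68 - 17487*√3137/1088 ≈ 26616.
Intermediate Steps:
q = -17487/136 (q = 215*(-1/136) - 127 = -215/136 - 127 = -17487/136 ≈ -128.58)
q*(M(1/(-17 + 9), 7) - 214) = -17487*(√((1/(-17 + 9))² + 7²) - 214)/136 = -17487*(√((1/(-8))² + 49) - 214)/136 = -17487*(√((-⅛)² + 49) - 214)/136 = -17487*(√(1/64 + 49) - 214)/136 = -17487*(√(3137/64) - 214)/136 = -17487*(√3137/8 - 214)/136 = -17487*(-214 + √3137/8)/136 = 1871109/68 - 17487*√3137/1088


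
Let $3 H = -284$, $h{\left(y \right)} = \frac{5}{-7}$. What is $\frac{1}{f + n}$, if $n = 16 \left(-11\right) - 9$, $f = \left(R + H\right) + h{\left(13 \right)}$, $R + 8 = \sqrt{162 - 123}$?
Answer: $- \frac{127176}{36657937} - \frac{441 \sqrt{39}}{36657937} \approx -0.0035444$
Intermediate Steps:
$h{\left(y \right)} = - \frac{5}{7}$ ($h{\left(y \right)} = 5 \left(- \frac{1}{7}\right) = - \frac{5}{7}$)
$H = - \frac{284}{3}$ ($H = \frac{1}{3} \left(-284\right) = - \frac{284}{3} \approx -94.667$)
$R = -8 + \sqrt{39}$ ($R = -8 + \sqrt{162 - 123} = -8 + \sqrt{39} \approx -1.755$)
$f = - \frac{2171}{21} + \sqrt{39}$ ($f = \left(\left(-8 + \sqrt{39}\right) - \frac{284}{3}\right) - \frac{5}{7} = \left(- \frac{308}{3} + \sqrt{39}\right) - \frac{5}{7} = - \frac{2171}{21} + \sqrt{39} \approx -97.136$)
$n = -185$ ($n = -176 - 9 = -185$)
$\frac{1}{f + n} = \frac{1}{\left(- \frac{2171}{21} + \sqrt{39}\right) - 185} = \frac{1}{- \frac{6056}{21} + \sqrt{39}}$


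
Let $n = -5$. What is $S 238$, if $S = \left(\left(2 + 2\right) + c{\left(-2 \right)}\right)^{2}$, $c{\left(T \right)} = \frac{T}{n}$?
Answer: $\frac{115192}{25} \approx 4607.7$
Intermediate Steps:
$c{\left(T \right)} = - \frac{T}{5}$ ($c{\left(T \right)} = \frac{T}{-5} = T \left(- \frac{1}{5}\right) = - \frac{T}{5}$)
$S = \frac{484}{25}$ ($S = \left(\left(2 + 2\right) - - \frac{2}{5}\right)^{2} = \left(4 + \frac{2}{5}\right)^{2} = \left(\frac{22}{5}\right)^{2} = \frac{484}{25} \approx 19.36$)
$S 238 = \frac{484}{25} \cdot 238 = \frac{115192}{25}$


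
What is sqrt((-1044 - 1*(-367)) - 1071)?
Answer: 2*I*sqrt(437) ≈ 41.809*I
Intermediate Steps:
sqrt((-1044 - 1*(-367)) - 1071) = sqrt((-1044 + 367) - 1071) = sqrt(-677 - 1071) = sqrt(-1748) = 2*I*sqrt(437)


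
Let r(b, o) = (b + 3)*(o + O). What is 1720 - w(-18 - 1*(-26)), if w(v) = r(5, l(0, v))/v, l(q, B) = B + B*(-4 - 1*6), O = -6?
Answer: 1798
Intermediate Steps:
l(q, B) = -9*B (l(q, B) = B + B*(-4 - 6) = B + B*(-10) = B - 10*B = -9*B)
r(b, o) = (-6 + o)*(3 + b) (r(b, o) = (b + 3)*(o - 6) = (3 + b)*(-6 + o) = (-6 + o)*(3 + b))
w(v) = (-48 - 72*v)/v (w(v) = (-18 - 6*5 + 3*(-9*v) + 5*(-9*v))/v = (-18 - 30 - 27*v - 45*v)/v = (-48 - 72*v)/v)
1720 - w(-18 - 1*(-26)) = 1720 - (-72 - 48/(-18 - 1*(-26))) = 1720 - (-72 - 48/(-18 + 26)) = 1720 - (-72 - 48/8) = 1720 - (-72 - 48*⅛) = 1720 - (-72 - 6) = 1720 - 1*(-78) = 1720 + 78 = 1798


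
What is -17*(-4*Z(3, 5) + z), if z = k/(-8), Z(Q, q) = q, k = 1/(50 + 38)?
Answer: 239377/704 ≈ 340.02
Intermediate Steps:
k = 1/88 ≈ 0.011364
z = -1/704 (z = (1/88)/(-8) = (1/88)*(-⅛) = -1/704 ≈ -0.0014205)
-17*(-4*Z(3, 5) + z) = -17*(-4*5 - 1/704) = -17*(-20 - 1/704) = -17*(-14081/704) = 239377/704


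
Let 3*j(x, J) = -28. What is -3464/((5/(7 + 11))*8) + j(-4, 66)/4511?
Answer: -105476342/67665 ≈ -1558.8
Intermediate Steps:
j(x, J) = -28/3 (j(x, J) = (1/3)*(-28) = -28/3)
-3464/((5/(7 + 11))*8) + j(-4, 66)/4511 = -3464/((5/(7 + 11))*8) - 28/3/4511 = -3464/((5/18)*8) - 28/3*1/4511 = -3464/((5*(1/18))*8) - 28/13533 = -3464/((5/18)*8) - 28/13533 = -3464/20/9 - 28/13533 = -3464*9/20 - 28/13533 = -7794/5 - 28/13533 = -105476342/67665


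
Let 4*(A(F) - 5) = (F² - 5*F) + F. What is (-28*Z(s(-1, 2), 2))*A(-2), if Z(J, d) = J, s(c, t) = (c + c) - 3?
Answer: 1120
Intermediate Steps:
s(c, t) = -3 + 2*c (s(c, t) = 2*c - 3 = -3 + 2*c)
A(F) = 5 - F + F²/4 (A(F) = 5 + ((F² - 5*F) + F)/4 = 5 + (F² - 4*F)/4 = 5 + (-F + F²/4) = 5 - F + F²/4)
(-28*Z(s(-1, 2), 2))*A(-2) = (-28*(-3 + 2*(-1)))*(5 - 1*(-2) + (¼)*(-2)²) = (-28*(-3 - 2))*(5 + 2 + (¼)*4) = (-28*(-5))*(5 + 2 + 1) = 140*8 = 1120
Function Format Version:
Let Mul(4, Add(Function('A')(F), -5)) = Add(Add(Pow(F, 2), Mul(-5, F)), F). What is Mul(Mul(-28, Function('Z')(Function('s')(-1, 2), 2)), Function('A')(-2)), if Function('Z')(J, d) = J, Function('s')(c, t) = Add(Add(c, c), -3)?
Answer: 1120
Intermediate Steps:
Function('s')(c, t) = Add(-3, Mul(2, c)) (Function('s')(c, t) = Add(Mul(2, c), -3) = Add(-3, Mul(2, c)))
Function('A')(F) = Add(5, Mul(-1, F), Mul(Rational(1, 4), Pow(F, 2))) (Function('A')(F) = Add(5, Mul(Rational(1, 4), Add(Add(Pow(F, 2), Mul(-5, F)), F))) = Add(5, Mul(Rational(1, 4), Add(Pow(F, 2), Mul(-4, F)))) = Add(5, Add(Mul(-1, F), Mul(Rational(1, 4), Pow(F, 2)))) = Add(5, Mul(-1, F), Mul(Rational(1, 4), Pow(F, 2))))
Mul(Mul(-28, Function('Z')(Function('s')(-1, 2), 2)), Function('A')(-2)) = Mul(Mul(-28, Add(-3, Mul(2, -1))), Add(5, Mul(-1, -2), Mul(Rational(1, 4), Pow(-2, 2)))) = Mul(Mul(-28, Add(-3, -2)), Add(5, 2, Mul(Rational(1, 4), 4))) = Mul(Mul(-28, -5), Add(5, 2, 1)) = Mul(140, 8) = 1120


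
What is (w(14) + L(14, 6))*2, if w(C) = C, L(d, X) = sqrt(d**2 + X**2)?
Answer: 28 + 4*sqrt(58) ≈ 58.463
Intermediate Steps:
L(d, X) = sqrt(X**2 + d**2)
(w(14) + L(14, 6))*2 = (14 + sqrt(6**2 + 14**2))*2 = (14 + sqrt(36 + 196))*2 = (14 + sqrt(232))*2 = (14 + 2*sqrt(58))*2 = 28 + 4*sqrt(58)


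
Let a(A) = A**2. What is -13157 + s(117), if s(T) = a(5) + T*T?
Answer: 557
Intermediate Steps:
s(T) = 25 + T**2 (s(T) = 5**2 + T*T = 25 + T**2)
-13157 + s(117) = -13157 + (25 + 117**2) = -13157 + (25 + 13689) = -13157 + 13714 = 557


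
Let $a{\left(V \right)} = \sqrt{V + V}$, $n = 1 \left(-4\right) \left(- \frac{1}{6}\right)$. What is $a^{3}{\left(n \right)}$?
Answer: $\frac{8 \sqrt{3}}{9} \approx 1.5396$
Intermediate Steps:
$n = \frac{2}{3}$ ($n = - 4 \left(\left(-1\right) \frac{1}{6}\right) = \left(-4\right) \left(- \frac{1}{6}\right) = \frac{2}{3} \approx 0.66667$)
$a{\left(V \right)} = \sqrt{2} \sqrt{V}$ ($a{\left(V \right)} = \sqrt{2 V} = \sqrt{2} \sqrt{V}$)
$a^{3}{\left(n \right)} = \left(\sqrt{2} \sqrt{\frac{2}{3}}\right)^{3} = \left(\sqrt{2} \frac{\sqrt{6}}{3}\right)^{3} = \left(\frac{2 \sqrt{3}}{3}\right)^{3} = \frac{8 \sqrt{3}}{9}$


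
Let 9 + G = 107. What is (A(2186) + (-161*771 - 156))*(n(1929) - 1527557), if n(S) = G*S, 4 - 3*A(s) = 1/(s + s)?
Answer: 727318178151525/4372 ≈ 1.6636e+11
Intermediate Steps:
G = 98 (G = -9 + 107 = 98)
A(s) = 4/3 - 1/(6*s) (A(s) = 4/3 - 1/(3*(s + s)) = 4/3 - 1/(2*s)/3 = 4/3 - 1/(6*s))
n(S) = 98*S
(A(2186) + (-161*771 - 156))*(n(1929) - 1527557) = ((⅙)*(-1 + 8*2186)/2186 + (-161*771 - 156))*(98*1929 - 1527557) = ((⅙)*(1/2186)*(-1 + 17488) + (-124131 - 156))*(189042 - 1527557) = ((⅙)*(1/2186)*17487 - 124287)*(-1338515) = (5829/4372 - 124287)*(-1338515) = -543376935/4372*(-1338515) = 727318178151525/4372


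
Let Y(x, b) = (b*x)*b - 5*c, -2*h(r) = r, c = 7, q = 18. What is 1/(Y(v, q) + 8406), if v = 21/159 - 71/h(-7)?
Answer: 371/683093 ≈ 0.00054312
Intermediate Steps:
h(r) = -r/2
v = -7477/371 (v = 21/159 - 71/((-½*(-7))) = 21*(1/159) - 71/7/2 = 7/53 - 71*2/7 = 7/53 - 142/7 = -7477/371 ≈ -20.154)
Y(x, b) = -35 + x*b² (Y(x, b) = (b*x)*b - 5*7 = x*b² - 35 = -35 + x*b²)
1/(Y(v, q) + 8406) = 1/((-35 - 7477/371*18²) + 8406) = 1/((-35 - 7477/371*324) + 8406) = 1/((-35 - 2422548/371) + 8406) = 1/(-2435533/371 + 8406) = 1/(683093/371) = 371/683093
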